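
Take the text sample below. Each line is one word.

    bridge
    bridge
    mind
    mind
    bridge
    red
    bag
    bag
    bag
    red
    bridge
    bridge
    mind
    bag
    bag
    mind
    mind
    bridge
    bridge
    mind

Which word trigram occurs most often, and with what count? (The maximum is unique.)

"bridge bridge mind", 3 times

Trigram frequencies (highest first):
  bridge bridge mind: 3
  mind mind bridge: 2
  bridge mind mind: 1
  mind bridge red: 1
  bridge red bag: 1
  red bag bag: 1
  … (9 more, each ≤ 1)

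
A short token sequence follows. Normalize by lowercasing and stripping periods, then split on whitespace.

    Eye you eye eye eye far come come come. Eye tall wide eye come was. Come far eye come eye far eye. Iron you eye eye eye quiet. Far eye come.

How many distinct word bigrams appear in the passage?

31 tokens → 30 bigram windows in total.
Repeated bigrams (each contributes count−1 duplicates):
  eye eye: 4
  eye come: 3
  far eye: 3
  come come: 2
  come eye: 2
  eye far: 2
  you eye: 2
11 duplicate windows → 30 − 11 = 19 distinct.

19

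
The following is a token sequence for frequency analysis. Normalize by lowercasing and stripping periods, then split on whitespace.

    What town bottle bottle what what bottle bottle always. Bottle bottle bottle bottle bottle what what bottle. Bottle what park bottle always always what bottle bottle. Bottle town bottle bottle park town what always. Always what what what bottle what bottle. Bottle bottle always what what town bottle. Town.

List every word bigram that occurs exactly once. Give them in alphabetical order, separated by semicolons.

Bigram counts meeting the condition (exactly once):
  always bottle: 1
  bottle park: 1
  park bottle: 1
  park town: 1
  town what: 1
  what always: 1
  what park: 1

always bottle; bottle park; park bottle; park town; town what; what always; what park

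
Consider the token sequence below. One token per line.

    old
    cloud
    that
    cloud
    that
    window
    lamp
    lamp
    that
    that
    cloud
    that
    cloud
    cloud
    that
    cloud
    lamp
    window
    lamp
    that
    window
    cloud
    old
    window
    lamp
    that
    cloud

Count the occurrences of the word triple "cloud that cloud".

Scanning the 25 overlapping trigram windows for "cloud that cloud":
  position 2–4: cloud that cloud
  position 11–13: cloud that cloud
  position 14–16: cloud that cloud

3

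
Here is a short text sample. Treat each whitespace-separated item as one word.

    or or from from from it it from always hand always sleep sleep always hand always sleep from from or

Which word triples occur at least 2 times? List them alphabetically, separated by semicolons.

Trigram counts meeting the condition (at least 2 times):
  always hand always: 2
  hand always sleep: 2

always hand always; hand always sleep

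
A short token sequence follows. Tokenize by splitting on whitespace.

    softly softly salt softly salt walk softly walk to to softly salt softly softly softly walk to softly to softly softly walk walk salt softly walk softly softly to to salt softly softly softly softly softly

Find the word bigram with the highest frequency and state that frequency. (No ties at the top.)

"softly softly", 9 times

Bigram frequencies (highest first):
  softly softly: 9
  salt softly: 4
  softly walk: 4
  softly salt: 3
  to softly: 3
  walk softly: 2
  … (7 more, each ≤ 2)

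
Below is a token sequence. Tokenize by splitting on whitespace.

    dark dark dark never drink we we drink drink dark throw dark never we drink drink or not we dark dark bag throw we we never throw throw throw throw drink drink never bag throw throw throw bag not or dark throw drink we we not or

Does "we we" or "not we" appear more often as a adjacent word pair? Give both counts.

"we we" (3 vs 1)

"we we": 3 occurrences
"not we": 1 occurrence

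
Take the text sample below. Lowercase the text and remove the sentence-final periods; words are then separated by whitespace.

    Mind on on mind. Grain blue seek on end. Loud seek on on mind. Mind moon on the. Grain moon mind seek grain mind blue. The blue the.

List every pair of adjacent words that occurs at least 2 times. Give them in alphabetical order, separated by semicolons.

blue the; on mind; on on; seek on

Bigram counts meeting the condition (at least 2 times):
  blue the: 2
  on mind: 2
  on on: 2
  seek on: 2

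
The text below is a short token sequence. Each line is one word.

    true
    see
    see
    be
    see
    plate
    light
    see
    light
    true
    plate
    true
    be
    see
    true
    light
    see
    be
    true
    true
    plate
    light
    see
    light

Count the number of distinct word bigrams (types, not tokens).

16

24 tokens → 23 bigram windows in total.
Repeated bigrams (each contributes count−1 duplicates):
  light see: 3
  be see: 2
  plate light: 2
  see be: 2
  see light: 2
  true plate: 2
7 duplicate windows → 23 − 7 = 16 distinct.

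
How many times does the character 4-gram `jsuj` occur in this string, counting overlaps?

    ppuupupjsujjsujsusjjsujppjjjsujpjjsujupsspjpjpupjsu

Sliding a length-4 window over the 51 characters (48 positions):
  position 8–11: jsuj
  position 12–15: jsuj
  position 20–23: jsuj
  position 28–31: jsuj
  position 34–37: jsuj

5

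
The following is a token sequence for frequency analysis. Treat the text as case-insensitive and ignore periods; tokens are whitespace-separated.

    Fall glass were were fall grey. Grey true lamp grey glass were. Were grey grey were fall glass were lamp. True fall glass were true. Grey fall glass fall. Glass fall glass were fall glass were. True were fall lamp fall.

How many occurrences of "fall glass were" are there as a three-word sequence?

Scanning the 39 overlapping trigram windows for "fall glass were":
  position 1–3: fall glass were
  position 17–19: fall glass were
  position 22–24: fall glass were
  position 31–33: fall glass were
  position 34–36: fall glass were

5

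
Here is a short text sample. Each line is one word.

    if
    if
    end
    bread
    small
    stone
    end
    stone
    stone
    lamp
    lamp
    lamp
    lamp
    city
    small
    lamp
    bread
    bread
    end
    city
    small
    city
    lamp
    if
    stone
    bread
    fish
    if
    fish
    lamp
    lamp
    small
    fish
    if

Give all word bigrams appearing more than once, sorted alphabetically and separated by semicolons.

Bigram counts meeting the condition (more than once):
  city small: 2
  fish if: 2
  lamp lamp: 4

city small; fish if; lamp lamp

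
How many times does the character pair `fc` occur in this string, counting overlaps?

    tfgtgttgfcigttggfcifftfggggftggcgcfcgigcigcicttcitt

Sliding a length-2 window over the 51 characters (50 positions):
  position 9–10: fc
  position 17–18: fc
  position 35–36: fc

3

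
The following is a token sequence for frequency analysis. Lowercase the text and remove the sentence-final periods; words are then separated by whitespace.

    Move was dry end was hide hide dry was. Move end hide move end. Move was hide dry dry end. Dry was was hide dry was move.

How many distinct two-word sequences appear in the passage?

16

27 tokens → 26 bigram windows in total.
Repeated bigrams (each contributes count−1 duplicates):
  dry was: 3
  hide dry: 3
  was hide: 3
  dry end: 2
  move end: 2
  move was: 2
  was move: 2
10 duplicate windows → 26 − 10 = 16 distinct.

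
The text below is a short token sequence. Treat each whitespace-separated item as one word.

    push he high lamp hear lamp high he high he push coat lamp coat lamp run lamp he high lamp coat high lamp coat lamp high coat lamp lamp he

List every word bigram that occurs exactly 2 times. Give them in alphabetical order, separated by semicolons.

Bigram counts meeting the condition (exactly 2 times):
  high he: 2
  lamp he: 2
  lamp high: 2

high he; lamp he; lamp high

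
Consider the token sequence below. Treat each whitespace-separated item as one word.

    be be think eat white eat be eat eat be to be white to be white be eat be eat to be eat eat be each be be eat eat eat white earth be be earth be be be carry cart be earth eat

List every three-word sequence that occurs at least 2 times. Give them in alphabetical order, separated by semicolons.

be eat eat; earth be be; eat be eat; eat eat be; to be white

Trigram counts meeting the condition (at least 2 times):
  be eat eat: 3
  earth be be: 2
  eat be eat: 2
  eat eat be: 2
  to be white: 2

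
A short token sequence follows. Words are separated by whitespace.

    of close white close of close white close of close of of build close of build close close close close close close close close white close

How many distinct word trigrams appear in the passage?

26 tokens → 24 trigram windows in total.
Repeated trigrams (each contributes count−1 duplicates):
  close close close: 6
  close white close: 3
  close of close: 2
  of build close: 2
  of close white: 2
  white close of: 2
11 duplicate windows → 24 − 11 = 13 distinct.

13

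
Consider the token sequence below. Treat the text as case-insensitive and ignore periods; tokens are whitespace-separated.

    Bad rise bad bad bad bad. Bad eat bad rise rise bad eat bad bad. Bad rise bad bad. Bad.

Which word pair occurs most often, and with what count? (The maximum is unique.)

Bigram frequencies (highest first):
  bad bad: 8
  bad rise: 3
  rise bad: 3
  bad eat: 2
  eat bad: 2
  rise rise: 1

"bad bad", 8 times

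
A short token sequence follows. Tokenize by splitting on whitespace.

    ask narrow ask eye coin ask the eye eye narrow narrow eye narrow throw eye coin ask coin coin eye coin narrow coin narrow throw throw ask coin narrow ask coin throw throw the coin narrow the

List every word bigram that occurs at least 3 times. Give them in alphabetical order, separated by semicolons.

Bigram counts meeting the condition (at least 3 times):
  ask coin: 3
  coin narrow: 4
  eye coin: 3

ask coin; coin narrow; eye coin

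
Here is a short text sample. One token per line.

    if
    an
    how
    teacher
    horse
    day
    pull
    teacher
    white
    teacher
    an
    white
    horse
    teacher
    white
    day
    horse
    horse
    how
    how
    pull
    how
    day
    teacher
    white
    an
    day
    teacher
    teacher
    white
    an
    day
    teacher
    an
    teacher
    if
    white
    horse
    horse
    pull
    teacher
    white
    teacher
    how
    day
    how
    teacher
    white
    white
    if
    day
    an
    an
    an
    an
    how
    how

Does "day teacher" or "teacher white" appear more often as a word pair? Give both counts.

"day teacher": 3 occurrences
"teacher white": 6 occurrences

"teacher white" (6 vs 3)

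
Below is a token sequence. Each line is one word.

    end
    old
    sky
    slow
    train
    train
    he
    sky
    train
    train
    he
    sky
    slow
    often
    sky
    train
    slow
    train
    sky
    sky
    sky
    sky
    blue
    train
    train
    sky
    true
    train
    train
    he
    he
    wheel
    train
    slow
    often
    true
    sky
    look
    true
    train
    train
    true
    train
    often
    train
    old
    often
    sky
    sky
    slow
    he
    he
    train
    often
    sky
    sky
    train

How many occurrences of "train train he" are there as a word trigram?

3

Scanning the 55 overlapping trigram windows for "train train he":
  position 5–7: train train he
  position 9–11: train train he
  position 28–30: train train he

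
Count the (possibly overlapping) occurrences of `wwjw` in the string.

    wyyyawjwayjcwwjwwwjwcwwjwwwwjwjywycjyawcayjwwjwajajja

5

Sliding a length-4 window over the 53 characters (50 positions):
  position 13–16: wwjw
  position 17–20: wwjw
  position 22–25: wwjw
  position 27–30: wwjw
  position 44–47: wwjw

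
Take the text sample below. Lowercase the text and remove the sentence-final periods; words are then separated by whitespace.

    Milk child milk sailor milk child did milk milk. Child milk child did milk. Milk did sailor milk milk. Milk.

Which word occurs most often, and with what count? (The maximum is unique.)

"milk", 11 times

Unigram frequencies (highest first):
  milk: 11
  child: 4
  did: 3
  sailor: 2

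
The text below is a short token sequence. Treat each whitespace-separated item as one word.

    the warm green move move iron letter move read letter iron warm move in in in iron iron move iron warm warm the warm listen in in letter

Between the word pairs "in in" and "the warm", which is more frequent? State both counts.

"in in" (3 vs 2)

"in in": 3 occurrences
"the warm": 2 occurrences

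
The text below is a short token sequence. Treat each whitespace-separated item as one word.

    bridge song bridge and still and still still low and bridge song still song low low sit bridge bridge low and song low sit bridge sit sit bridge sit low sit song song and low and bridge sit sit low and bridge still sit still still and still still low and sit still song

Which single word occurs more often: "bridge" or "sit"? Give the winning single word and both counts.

"bridge": 9 occurrences
"sit": 10 occurrences

"sit" (10 vs 9)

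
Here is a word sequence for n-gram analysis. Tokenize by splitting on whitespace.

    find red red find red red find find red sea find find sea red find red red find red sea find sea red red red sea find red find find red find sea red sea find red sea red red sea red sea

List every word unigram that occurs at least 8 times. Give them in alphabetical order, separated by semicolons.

find; red; sea

Unigram counts meeting the condition (at least 8 times):
  find: 14
  red: 19
  sea: 10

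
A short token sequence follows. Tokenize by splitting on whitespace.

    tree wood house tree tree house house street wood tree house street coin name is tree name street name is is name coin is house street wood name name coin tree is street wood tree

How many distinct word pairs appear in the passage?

26

35 tokens → 34 bigram windows in total.
Repeated bigrams (each contributes count−1 duplicates):
  house street: 3
  street wood: 3
  name coin: 2
  name is: 2
  tree house: 2
  wood tree: 2
8 duplicate windows → 34 − 8 = 26 distinct.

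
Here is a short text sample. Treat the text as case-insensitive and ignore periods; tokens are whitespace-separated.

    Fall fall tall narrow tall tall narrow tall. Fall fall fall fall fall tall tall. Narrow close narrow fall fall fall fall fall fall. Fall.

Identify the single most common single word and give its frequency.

"fall", 14 times

Unigram frequencies (highest first):
  fall: 14
  tall: 6
  narrow: 4
  close: 1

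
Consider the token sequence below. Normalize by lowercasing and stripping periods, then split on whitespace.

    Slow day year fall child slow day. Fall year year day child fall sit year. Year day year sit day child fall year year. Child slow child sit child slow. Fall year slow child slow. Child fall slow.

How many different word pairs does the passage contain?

22

38 tokens → 37 bigram windows in total.
Repeated bigrams (each contributes count−1 duplicates):
  child slow: 4
  child fall: 3
  fall year: 3
  slow child: 3
  year year: 3
  day child: 2
  day year: 2
  slow day: 2
  … (1 more repeated)
15 duplicate windows → 37 − 15 = 22 distinct.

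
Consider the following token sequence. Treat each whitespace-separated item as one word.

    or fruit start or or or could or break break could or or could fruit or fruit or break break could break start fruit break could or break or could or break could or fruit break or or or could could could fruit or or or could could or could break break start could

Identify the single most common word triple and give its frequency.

"or or could", 4 times

Trigram frequencies (highest first):
  or or could: 4
  or or or: 3
  could or break: 3
  break could or: 3
  or could or: 2
  or break break: 2
  … (32 more, each ≤ 2)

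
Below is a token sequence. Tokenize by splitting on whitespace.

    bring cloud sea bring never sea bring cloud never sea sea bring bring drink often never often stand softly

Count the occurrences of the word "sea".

4

Scanning the 19 tokens for "sea":
  position 3: sea
  position 6: sea
  position 10: sea
  position 11: sea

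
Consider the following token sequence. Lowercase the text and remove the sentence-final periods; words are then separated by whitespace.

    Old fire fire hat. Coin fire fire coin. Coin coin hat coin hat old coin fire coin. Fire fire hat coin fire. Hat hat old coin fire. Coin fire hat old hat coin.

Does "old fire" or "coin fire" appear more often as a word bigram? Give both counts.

"coin fire" (6 vs 1)

"old fire": 1 occurrence
"coin fire": 6 occurrences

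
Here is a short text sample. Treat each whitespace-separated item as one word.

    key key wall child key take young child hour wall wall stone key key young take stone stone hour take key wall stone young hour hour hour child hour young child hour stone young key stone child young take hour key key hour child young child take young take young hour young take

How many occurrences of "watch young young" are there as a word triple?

Scanning the 51 overlapping trigram windows for "watch young young":
  (none found)

0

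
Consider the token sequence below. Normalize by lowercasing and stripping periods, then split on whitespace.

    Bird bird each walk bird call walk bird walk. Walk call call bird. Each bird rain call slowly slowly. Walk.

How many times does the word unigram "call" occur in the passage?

Scanning the 20 tokens for "call":
  position 6: call
  position 11: call
  position 12: call
  position 17: call

4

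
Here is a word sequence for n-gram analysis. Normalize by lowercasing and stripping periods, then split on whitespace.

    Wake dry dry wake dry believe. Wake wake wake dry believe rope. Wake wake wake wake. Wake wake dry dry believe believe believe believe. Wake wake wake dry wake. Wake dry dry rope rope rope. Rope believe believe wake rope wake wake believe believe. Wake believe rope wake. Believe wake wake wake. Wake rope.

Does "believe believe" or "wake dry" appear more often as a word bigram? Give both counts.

"wake dry" (6 vs 5)

"believe believe": 5 occurrences
"wake dry": 6 occurrences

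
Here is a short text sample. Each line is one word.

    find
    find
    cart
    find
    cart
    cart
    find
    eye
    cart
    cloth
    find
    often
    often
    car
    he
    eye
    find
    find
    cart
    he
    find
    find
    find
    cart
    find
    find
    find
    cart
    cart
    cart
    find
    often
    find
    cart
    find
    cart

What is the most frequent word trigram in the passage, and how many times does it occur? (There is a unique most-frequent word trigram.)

"find find cart", 4 times

Trigram frequencies (highest first):
  find find cart: 4
  find cart find: 3
  cart find cart: 2
  find cart cart: 2
  cart cart find: 2
  find find find: 2
  … (19 more, each ≤ 1)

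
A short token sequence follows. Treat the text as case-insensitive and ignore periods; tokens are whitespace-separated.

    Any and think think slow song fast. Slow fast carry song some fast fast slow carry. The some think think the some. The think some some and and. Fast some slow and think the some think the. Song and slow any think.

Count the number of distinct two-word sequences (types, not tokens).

33

42 tokens → 41 bigram windows in total.
Repeated bigrams (each contributes count−1 duplicates):
  the some: 3
  think the: 3
  and think: 2
  fast slow: 2
  some think: 2
  think think: 2
8 duplicate windows → 41 − 8 = 33 distinct.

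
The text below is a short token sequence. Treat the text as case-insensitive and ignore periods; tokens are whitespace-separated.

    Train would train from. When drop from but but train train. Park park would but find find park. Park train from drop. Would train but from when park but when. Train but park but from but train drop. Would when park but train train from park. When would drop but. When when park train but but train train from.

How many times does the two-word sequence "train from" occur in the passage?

4

Scanning the 58 overlapping bigram windows for "train from":
  position 3–4: train from
  position 20–21: train from
  position 44–45: train from
  position 58–59: train from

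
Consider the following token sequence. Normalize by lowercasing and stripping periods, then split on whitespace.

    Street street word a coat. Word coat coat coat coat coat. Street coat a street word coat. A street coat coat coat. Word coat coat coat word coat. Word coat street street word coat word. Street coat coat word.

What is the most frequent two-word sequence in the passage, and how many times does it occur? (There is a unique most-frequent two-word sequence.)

Bigram frequencies (highest first):
  coat coat: 9
  coat word: 6
  word coat: 6
  street word: 3
  street coat: 3
  street street: 2
  … (6 more, each ≤ 2)

"coat coat", 9 times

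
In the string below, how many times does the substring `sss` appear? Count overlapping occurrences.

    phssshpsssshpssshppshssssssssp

10

Sliding a length-3 window over the 30 characters (28 positions):
  position 3–5: sss
  position 8–10: sss
  position 9–11: sss
  position 14–16: sss
  position 22–24: sss
  position 23–25: sss
  position 24–26: sss
  position 25–27: sss
  position 26–28: sss
  position 27–29: sss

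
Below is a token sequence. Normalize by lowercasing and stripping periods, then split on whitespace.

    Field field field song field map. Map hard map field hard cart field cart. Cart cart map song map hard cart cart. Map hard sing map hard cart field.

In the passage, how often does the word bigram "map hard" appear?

4

Scanning the 28 overlapping bigram windows for "map hard":
  position 7–8: map hard
  position 19–20: map hard
  position 23–24: map hard
  position 26–27: map hard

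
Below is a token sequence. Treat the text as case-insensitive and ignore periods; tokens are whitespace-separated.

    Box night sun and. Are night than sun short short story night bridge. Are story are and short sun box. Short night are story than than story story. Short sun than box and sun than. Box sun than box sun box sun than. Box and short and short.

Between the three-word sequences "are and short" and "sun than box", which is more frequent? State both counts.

"are and short": 1 occurrence
"sun than box": 4 occurrences

"sun than box" (4 vs 1)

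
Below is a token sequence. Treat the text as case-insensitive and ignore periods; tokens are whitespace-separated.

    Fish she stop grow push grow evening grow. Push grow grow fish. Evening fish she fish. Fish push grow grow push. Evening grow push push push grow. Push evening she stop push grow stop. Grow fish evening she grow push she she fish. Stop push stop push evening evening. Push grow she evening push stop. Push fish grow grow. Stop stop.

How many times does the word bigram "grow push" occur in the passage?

6

Scanning the 60 overlapping bigram windows for "grow push":
  position 4–5: grow push
  position 8–9: grow push
  position 20–21: grow push
  position 23–24: grow push
  position 27–28: grow push
  position 39–40: grow push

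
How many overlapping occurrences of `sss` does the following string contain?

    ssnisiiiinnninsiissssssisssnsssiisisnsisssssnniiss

Sliding a length-3 window over the 50 characters (48 positions):
  position 18–20: sss
  position 19–21: sss
  position 20–22: sss
  position 21–23: sss
  position 25–27: sss
  position 29–31: sss
  position 40–42: sss
  position 41–43: sss
  position 42–44: sss

9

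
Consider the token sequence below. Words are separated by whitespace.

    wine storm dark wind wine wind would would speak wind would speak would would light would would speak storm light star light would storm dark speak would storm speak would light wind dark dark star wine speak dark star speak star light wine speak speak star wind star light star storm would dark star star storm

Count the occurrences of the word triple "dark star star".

1

Scanning the 54 overlapping trigram windows for "dark star star":
  position 53–55: dark star star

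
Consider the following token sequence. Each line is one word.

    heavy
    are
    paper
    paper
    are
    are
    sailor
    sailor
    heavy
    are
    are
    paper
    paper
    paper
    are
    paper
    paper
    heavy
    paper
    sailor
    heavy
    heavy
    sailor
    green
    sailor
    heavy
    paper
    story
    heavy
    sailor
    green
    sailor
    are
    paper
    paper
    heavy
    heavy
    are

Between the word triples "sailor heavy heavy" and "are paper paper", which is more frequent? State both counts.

"sailor heavy heavy": 1 occurrence
"are paper paper": 4 occurrences

"are paper paper" (4 vs 1)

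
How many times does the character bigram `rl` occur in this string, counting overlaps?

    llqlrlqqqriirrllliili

2

Sliding a length-2 window over the 21 characters (20 positions):
  position 5–6: rl
  position 14–15: rl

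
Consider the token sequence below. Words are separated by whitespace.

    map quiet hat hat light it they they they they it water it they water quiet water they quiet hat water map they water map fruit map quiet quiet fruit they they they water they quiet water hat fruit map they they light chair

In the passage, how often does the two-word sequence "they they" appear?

Scanning the 43 overlapping bigram windows for "they they":
  position 7–8: they they
  position 8–9: they they
  position 9–10: they they
  position 31–32: they they
  position 32–33: they they
  position 41–42: they they

6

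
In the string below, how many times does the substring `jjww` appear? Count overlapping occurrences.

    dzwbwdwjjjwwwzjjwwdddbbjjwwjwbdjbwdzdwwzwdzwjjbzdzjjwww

4

Sliding a length-4 window over the 55 characters (52 positions):
  position 9–12: jjww
  position 15–18: jjww
  position 24–27: jjww
  position 51–54: jjww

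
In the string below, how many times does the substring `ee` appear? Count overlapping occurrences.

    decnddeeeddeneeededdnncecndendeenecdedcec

Sliding a length-2 window over the 41 characters (40 positions):
  position 7–8: ee
  position 8–9: ee
  position 14–15: ee
  position 15–16: ee
  position 31–32: ee

5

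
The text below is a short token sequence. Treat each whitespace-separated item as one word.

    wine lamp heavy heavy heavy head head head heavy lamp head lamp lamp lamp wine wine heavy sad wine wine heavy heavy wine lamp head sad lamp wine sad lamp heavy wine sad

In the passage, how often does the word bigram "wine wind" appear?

0

Scanning the 32 overlapping bigram windows for "wine wind":
  (none found)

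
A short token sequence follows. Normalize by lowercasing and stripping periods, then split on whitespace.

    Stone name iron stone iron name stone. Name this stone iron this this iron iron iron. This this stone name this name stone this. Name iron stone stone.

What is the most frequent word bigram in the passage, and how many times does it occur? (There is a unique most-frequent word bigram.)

"stone name", 3 times

Bigram frequencies (highest first):
  stone name: 3
  name iron: 2
  iron stone: 2
  stone iron: 2
  name stone: 2
  name this: 2
  … (9 more, each ≤ 2)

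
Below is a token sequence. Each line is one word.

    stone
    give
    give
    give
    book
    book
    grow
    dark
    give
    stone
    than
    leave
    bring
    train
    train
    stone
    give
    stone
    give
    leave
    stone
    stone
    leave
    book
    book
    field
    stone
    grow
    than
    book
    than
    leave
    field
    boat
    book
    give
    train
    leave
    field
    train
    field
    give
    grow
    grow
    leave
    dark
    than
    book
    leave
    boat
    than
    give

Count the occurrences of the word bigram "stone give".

Scanning the 51 overlapping bigram windows for "stone give":
  position 1–2: stone give
  position 16–17: stone give
  position 18–19: stone give

3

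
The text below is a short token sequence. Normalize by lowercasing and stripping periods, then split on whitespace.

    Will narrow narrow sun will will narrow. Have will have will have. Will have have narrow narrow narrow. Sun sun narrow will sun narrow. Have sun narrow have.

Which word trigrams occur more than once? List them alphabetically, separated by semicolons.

Trigram counts meeting the condition (more than once):
  have will have: 3
  narrow narrow sun: 2
  sun narrow have: 2
  will have will: 2

have will have; narrow narrow sun; sun narrow have; will have will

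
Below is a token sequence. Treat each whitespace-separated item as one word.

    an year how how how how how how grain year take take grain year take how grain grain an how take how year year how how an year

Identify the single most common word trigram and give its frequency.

Trigram frequencies (highest first):
  how how how: 4
  year how how: 2
  grain year take: 2
  an year how: 1
  how how grain: 1
  how grain year: 1
  … (15 more, each ≤ 1)

"how how how", 4 times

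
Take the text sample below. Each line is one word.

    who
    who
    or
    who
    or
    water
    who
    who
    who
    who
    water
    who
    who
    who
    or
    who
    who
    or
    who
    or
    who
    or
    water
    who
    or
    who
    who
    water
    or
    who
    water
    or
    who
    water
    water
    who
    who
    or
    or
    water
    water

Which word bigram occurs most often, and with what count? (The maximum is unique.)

"who who", 9 times

Bigram frequencies (highest first):
  who who: 9
  who or: 8
  or who: 7
  water who: 4
  who water: 4
  or water: 3
  … (3 more, each ≤ 2)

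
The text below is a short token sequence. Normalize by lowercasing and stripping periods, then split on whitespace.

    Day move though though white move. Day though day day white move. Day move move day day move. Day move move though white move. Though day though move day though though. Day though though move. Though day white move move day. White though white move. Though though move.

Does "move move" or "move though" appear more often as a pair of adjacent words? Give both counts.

"move though" (5 vs 3)

"move move": 3 occurrences
"move though": 5 occurrences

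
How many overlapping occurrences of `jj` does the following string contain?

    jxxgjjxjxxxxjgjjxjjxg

3

Sliding a length-2 window over the 21 characters (20 positions):
  position 5–6: jj
  position 15–16: jj
  position 18–19: jj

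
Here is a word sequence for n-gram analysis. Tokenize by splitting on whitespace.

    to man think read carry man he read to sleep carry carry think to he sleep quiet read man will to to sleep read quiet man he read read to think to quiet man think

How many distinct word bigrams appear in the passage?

27

35 tokens → 34 bigram windows in total.
Repeated bigrams (each contributes count−1 duplicates):
  he read: 2
  man he: 2
  man think: 2
  quiet man: 2
  read to: 2
  think to: 2
  to sleep: 2
7 duplicate windows → 34 − 7 = 27 distinct.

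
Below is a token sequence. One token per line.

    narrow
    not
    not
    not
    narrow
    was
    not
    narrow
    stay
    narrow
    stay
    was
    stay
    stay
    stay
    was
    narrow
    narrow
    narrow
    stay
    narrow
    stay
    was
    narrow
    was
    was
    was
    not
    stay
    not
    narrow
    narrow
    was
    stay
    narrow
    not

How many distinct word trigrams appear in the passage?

36 tokens → 34 trigram windows in total.
Repeated trigrams (each contributes count−1 duplicates):
  narrow stay narrow: 2
  narrow stay was: 2
  stay narrow stay: 2
  stay was narrow: 2
4 duplicate windows → 34 − 4 = 30 distinct.

30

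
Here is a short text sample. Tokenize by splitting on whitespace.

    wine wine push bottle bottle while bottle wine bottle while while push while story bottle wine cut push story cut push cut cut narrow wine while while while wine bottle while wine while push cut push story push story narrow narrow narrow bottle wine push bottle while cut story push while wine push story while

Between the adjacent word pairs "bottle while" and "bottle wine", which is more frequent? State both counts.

"bottle while": 4 occurrences
"bottle wine": 3 occurrences

"bottle while" (4 vs 3)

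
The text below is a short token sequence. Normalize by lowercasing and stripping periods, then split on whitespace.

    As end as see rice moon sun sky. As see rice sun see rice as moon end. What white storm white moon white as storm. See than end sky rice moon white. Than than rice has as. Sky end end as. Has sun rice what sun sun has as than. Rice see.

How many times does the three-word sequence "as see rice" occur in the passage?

Scanning the 50 overlapping trigram windows for "as see rice":
  position 3–5: as see rice
  position 9–11: as see rice

2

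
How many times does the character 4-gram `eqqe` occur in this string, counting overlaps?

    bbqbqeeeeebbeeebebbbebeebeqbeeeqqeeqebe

Sliding a length-4 window over the 39 characters (36 positions):
  position 31–34: eqqe

1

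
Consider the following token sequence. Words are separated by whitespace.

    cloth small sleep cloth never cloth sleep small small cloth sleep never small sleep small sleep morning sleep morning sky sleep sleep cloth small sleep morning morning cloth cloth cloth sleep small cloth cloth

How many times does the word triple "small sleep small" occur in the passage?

Scanning the 32 overlapping trigram windows for "small sleep small":
  position 13–15: small sleep small

1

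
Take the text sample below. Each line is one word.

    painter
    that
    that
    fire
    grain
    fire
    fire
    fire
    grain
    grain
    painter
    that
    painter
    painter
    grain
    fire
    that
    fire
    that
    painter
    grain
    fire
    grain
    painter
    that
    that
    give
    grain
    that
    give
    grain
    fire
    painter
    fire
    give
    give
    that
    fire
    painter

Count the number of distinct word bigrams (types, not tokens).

39 tokens → 38 bigram windows in total.
Repeated bigrams (each contributes count−1 duplicates):
  grain fire: 4
  fire grain: 3
  painter that: 3
  that fire: 3
  fire fire: 2
  fire painter: 2
  fire that: 2
  give grain: 2
  … (5 more repeated)
18 duplicate windows → 38 − 18 = 20 distinct.

20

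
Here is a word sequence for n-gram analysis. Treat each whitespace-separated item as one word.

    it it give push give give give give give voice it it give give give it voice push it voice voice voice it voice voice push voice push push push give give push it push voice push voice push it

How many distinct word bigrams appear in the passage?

40 tokens → 39 bigram windows in total.
Repeated bigrams (each contributes count−1 duplicates):
  give give: 7
  voice push: 5
  it voice: 3
  push it: 3
  push voice: 3
  voice voice: 3
  give push: 2
  it give: 2
  … (4 more repeated)
24 duplicate windows → 39 − 24 = 15 distinct.

15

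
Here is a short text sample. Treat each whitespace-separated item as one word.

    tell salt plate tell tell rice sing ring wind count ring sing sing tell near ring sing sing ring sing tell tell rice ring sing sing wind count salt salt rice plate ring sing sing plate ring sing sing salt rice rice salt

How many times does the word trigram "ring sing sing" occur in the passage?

5

Scanning the 41 overlapping trigram windows for "ring sing sing":
  position 11–13: ring sing sing
  position 16–18: ring sing sing
  position 24–26: ring sing sing
  position 33–35: ring sing sing
  position 37–39: ring sing sing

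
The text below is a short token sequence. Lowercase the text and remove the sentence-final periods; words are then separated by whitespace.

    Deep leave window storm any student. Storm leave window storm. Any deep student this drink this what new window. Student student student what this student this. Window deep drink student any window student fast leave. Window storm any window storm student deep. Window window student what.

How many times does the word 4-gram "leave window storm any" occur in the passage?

Scanning the 43 overlapping 4-gram windows for "leave window storm any":
  position 2–5: leave window storm any
  position 8–11: leave window storm any
  position 35–38: leave window storm any

3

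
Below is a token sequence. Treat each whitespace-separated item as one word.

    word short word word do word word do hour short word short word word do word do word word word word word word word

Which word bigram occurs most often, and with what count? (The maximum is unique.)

Bigram frequencies (highest first):
  word word: 9
  word do: 4
  short word: 3
  do word: 3
  word short: 2
  do hour: 1
  … (1 more, each ≤ 1)

"word word", 9 times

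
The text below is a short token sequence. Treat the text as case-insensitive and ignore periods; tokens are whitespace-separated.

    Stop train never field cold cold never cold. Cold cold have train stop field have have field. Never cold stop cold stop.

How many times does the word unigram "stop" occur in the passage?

Scanning the 22 tokens for "stop":
  position 1: stop
  position 13: stop
  position 20: stop
  position 22: stop

4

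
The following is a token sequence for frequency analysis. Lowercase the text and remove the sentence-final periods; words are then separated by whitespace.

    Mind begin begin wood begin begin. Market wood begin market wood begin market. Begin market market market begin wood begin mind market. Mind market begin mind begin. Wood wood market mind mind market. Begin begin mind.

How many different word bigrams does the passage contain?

36 tokens → 35 bigram windows in total.
Repeated bigrams (each contributes count−1 duplicates):
  begin market: 4
  market begin: 4
  wood begin: 4
  begin begin: 3
  begin mind: 3
  begin wood: 3
  mind market: 3
  market market: 2
  … (3 more repeated)
21 duplicate windows → 35 − 21 = 14 distinct.

14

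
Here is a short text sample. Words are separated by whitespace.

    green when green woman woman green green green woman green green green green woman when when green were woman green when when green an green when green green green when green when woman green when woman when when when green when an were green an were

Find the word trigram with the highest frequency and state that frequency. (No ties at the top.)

Trigram frequencies (highest first):
  green green green: 4
  green when green: 3
  when when green: 3
  woman green green: 2
  green green woman: 2
  woman when when: 2
  … (25 more, each ≤ 2)

"green green green", 4 times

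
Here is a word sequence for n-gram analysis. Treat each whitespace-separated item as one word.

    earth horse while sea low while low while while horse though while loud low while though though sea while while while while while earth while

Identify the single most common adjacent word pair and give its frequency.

Bigram frequencies (highest first):
  while while: 5
  low while: 3
  earth horse: 1
  horse while: 1
  while sea: 1
  sea low: 1
  … (12 more, each ≤ 1)

"while while", 5 times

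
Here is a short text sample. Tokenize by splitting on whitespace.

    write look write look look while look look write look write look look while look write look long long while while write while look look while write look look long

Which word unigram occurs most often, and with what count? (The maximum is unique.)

"look", 14 times

Unigram frequencies (highest first):
  look: 14
  write: 7
  while: 6
  long: 3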